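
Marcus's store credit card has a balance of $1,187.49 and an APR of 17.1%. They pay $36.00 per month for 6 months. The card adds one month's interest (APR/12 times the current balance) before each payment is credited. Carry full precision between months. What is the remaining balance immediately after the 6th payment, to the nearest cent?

Monthly rate r = 17.1%/12 = 1.425% = 0.01425.
Each month: B ← B·(1+r) − $36.00.
Month 1: interest $16.92; balance after payment $1,168.41.
Month 2: interest $16.65; balance after payment $1,149.06.
Month 3: interest $16.37; balance after payment $1,129.44.
Month 4: interest $16.09; balance after payment $1,109.53.
Month 5: interest $15.81; balance after payment $1,089.34.
Month 6: interest $15.52; balance after payment $1,068.86.

$1,068.86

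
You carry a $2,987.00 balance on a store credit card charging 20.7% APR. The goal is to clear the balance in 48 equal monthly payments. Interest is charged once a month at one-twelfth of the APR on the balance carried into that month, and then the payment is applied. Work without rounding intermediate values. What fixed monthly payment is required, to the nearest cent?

Monthly rate r = 20.7%/12 = 1.725% = 0.01725.
Level-payment amortization: P = B₀·r / (1 − (1+r)^(−n)) = 2987.00·0.01725 / (1 − 1.01725^(−48)).
Denominator 1 − (1+r)^(−48) = 0.559981972.
P = 51.5257 / 0.559981972 ≈ 92.01.

$92.01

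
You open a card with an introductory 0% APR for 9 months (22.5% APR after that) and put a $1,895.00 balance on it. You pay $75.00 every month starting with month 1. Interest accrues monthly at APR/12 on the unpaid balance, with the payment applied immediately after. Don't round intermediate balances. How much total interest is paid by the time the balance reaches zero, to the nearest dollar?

Promo months 1–9 at r₀ = 0%/12 = 0; months 10+ at r₁ = 22.5%/12 = 0.01875.
After month 9 (no interest yet): B = $1,895.00 − 9·$75.00 = $1,220.00.
Then at r₁ with $75.00/mo: n₂ = −ln(1 − r₁·B/P)/ln(1+r₁) ≈ 19.59 → 20 more payments.
Total paid = 28·$75.00 + $44.14 = $2,144.14; interest = $2,144.14 − $1,895.00 = $249.14.

$249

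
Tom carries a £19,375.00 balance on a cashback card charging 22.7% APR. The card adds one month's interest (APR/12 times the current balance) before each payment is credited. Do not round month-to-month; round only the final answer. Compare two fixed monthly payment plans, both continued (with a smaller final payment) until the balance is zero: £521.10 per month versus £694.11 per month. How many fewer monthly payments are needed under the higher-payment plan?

24 fewer payments

Monthly rate r = 22.7%/12 = 1.89167% = 0.0189167.
At £521.10/mo: n = ⌈−ln(1 − rB₀/P)/ln(1+r)⌉ = 65 payments (last £440.27); total interest = total paid − £19,375.00 = £14,415.67.
At £694.11/mo: 41 payments (last £46.31); total interest £8,435.71.
Payments saved = 65 − 41 = 24.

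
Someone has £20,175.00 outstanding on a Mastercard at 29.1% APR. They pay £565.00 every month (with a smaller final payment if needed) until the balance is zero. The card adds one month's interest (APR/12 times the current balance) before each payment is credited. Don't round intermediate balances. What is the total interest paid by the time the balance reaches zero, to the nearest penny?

Monthly rate r = 29.1%/12 = 2.425% = 0.02425.
Payoff takes n = ⌈−ln(1 − rB₀/P)/ln(1+r)⌉ = ⌈83.859⌉ = 84 payments; the last is £485.91.
Total paid = 83·£565.00 + £485.91 = £47,380.91.
Total interest = total paid − principal = £47,380.91 − £20,175.00 = £27,205.91.

£27,205.91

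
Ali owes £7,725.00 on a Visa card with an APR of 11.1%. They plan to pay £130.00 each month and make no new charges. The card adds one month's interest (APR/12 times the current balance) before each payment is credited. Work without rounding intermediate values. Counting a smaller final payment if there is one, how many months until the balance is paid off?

Monthly rate r = 11.1%/12 = 0.925% = 0.00925.
Recurrence: B ← B·(1+r) − £130.00.
Month 1: interest £71.46; balance after payment £7,666.46.
Month 2: interest £70.91; balance after payment £7,607.37.
Closed form: n = −ln(1 − rB₀/P)/ln(1+r) = −ln(0.45034)/ln(1.00925) ≈ 86.643, so the balance reaches zero during payment 87.

87 payments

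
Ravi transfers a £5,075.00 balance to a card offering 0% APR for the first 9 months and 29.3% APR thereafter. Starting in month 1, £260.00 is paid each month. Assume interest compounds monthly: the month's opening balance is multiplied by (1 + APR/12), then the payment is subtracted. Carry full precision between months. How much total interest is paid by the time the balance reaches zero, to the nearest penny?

Promo months 1–9 at r₀ = 0%/12 = 0; months 10+ at r₁ = 29.3%/12 = 0.0244167.
After month 9 (no interest yet): B = £5,075.00 − 9·£260.00 = £2,735.00.
Then at r₁ with £260.00/mo: n₂ = −ln(1 − r₁·B/P)/ln(1+r₁) ≈ 12.31 → 13 more payments.
Total paid = 21·£260.00 + £80.10 = £5,540.10; interest = £5,540.10 − £5,075.00 = £465.10.

£465.10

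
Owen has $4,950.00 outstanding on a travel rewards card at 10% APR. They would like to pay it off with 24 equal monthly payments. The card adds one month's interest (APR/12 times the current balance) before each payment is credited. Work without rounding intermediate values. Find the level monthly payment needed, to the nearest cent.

$228.42

Monthly rate r = 10%/12 = 0.833333% = 0.00833333.
Level-payment amortization: P = B₀·r / (1 − (1+r)^(−n)) = 4950.00·0.00833333 / (1 − 1.00833^(−24)).
Denominator 1 − (1+r)^(−24) = 0.180590457.
P = 41.25 / 0.180590457 ≈ 228.42.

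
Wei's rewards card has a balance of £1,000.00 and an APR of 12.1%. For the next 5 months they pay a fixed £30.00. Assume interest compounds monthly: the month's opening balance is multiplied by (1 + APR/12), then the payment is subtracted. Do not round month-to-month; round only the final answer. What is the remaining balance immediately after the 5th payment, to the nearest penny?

Monthly rate r = 12.1%/12 = 1.00833% = 0.0100833.
Each month: B ← B·(1+r) − £30.00.
Month 1: interest £10.08; balance after payment £980.08.
Month 2: interest £9.88; balance after payment £959.97.
Month 3: interest £9.68; balance after payment £939.65.
Month 4: interest £9.47; balance after payment £919.12.
Month 5: interest £9.27; balance after payment £898.39.

£898.39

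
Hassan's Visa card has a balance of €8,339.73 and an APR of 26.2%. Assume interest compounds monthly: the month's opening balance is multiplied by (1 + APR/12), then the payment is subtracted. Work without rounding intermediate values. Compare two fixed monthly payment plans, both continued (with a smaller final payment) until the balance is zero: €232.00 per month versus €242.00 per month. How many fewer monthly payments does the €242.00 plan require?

Monthly rate r = 26.2%/12 = 2.18333% = 0.0218333.
At €232.00/mo: n = ⌈−ln(1 − rB₀/P)/ln(1+r)⌉ = 72 payments (last €31.57); total interest = total paid − €8,339.73 = €8,163.84.
At €242.00/mo: 65 payments (last €154.09); total interest €7,302.36.
Payments saved = 72 − 65 = 7.

7 fewer payments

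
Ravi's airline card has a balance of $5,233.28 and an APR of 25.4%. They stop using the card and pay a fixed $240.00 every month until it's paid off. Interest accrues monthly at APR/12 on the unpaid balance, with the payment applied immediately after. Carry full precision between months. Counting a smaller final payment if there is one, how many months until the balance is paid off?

Monthly rate r = 25.4%/12 = 2.11667% = 0.0211667.
Recurrence: B ← B·(1+r) − $240.00.
Month 1: interest $110.77; balance after payment $5,104.05.
Month 2: interest $108.04; balance after payment $4,972.09.
Closed form: n = −ln(1 − rB₀/P)/ln(1+r) = −ln(0.53845)/ln(1.02117) ≈ 29.555, so the balance reaches zero during payment 30.

30 payments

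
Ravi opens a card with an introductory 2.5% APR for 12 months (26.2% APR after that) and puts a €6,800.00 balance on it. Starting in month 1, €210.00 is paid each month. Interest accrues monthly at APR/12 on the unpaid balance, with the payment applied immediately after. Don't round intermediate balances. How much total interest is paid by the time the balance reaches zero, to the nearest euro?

Promo months 1–12 at r₀ = 2.5%/12 = 0.00208333; months 13+ at r₁ = 26.2%/12 = 0.0218333.
After month 12: iterate B ← B·(1+r₀) − €210.00 for 12 months → €4,422.89.
Then at r₁ with €210.00/mo: n₂ = −ln(1 − r₁·B/P)/ln(1+r₁) ≈ 28.52 → 29 more payments.
Total paid = 40·€210.00 + €108.82 = €8,508.82; interest = €8,508.82 − €6,800.00 = €1,708.82.

€1,709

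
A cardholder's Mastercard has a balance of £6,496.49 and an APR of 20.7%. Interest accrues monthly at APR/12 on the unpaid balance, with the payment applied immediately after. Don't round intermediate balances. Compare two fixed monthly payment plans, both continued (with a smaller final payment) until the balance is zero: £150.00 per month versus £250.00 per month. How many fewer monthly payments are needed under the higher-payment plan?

46 fewer payments

Monthly rate r = 20.7%/12 = 1.725% = 0.01725.
At £150.00/mo: n = ⌈−ln(1 − rB₀/P)/ln(1+r)⌉ = 81 payments (last £57.43); total interest = total paid − £6,496.49 = £5,560.94.
At £250.00/mo: 35 payments (last £192.97); total interest £2,196.48.
Payments saved = 81 − 35 = 46.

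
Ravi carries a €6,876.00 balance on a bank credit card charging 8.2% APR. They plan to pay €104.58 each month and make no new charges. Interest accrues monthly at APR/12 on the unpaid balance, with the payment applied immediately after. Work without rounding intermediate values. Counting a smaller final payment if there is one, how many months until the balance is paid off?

88 months

Monthly rate r = 8.2%/12 = 0.683333% = 0.00683333.
Recurrence: B ← B·(1+r) − €104.58.
Month 1: interest €46.99; balance after payment €6,818.41.
Month 2: interest €46.59; balance after payment €6,760.42.
Closed form: n = −ln(1 − rB₀/P)/ln(1+r) = −ln(0.55072)/ln(1.00683) ≈ 87.596, so the balance reaches zero during payment 88.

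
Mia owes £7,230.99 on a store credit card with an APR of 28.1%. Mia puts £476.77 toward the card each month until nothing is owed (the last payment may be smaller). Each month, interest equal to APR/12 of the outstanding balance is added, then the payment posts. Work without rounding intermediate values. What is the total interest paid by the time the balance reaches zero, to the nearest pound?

Monthly rate r = 28.1%/12 = 2.34167% = 0.0234167.
Payoff takes n = ⌈−ln(1 − rB₀/P)/ln(1+r)⌉ = ⌈18.955⌉ = 19 payments; the last is £455.44.
Total paid = 18·£476.77 + £455.44 = £9,037.30.
Total interest = total paid − principal = £9,037.30 − £7,230.99 = £1,806.31.

£1,806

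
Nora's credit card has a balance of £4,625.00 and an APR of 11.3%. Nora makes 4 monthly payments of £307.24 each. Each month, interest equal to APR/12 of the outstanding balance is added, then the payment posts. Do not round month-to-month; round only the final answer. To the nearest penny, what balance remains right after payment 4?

Monthly rate r = 11.3%/12 = 0.941667% = 0.00941667.
Each month: B ← B·(1+r) − £307.24.
Month 1: interest £43.55; balance after payment £4,361.31.
Month 2: interest £41.07; balance after payment £4,095.14.
Month 3: interest £38.56; balance after payment £3,826.46.
Month 4: interest £36.03; balance after payment £3,555.26.

£3,555.26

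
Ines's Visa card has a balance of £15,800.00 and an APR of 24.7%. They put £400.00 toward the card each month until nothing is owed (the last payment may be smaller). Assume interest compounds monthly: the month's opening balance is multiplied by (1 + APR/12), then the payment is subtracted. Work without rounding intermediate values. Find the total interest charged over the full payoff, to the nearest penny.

£17,122.03

Monthly rate r = 24.7%/12 = 2.05833% = 0.0205833.
Payoff takes n = ⌈−ln(1 − rB₀/P)/ln(1+r)⌉ = ⌈82.303⌉ = 83 payments; the last is £122.03.
Total paid = 82·£400.00 + £122.03 = £32,922.03.
Total interest = total paid − principal = £32,922.03 − £15,800.00 = £17,122.03.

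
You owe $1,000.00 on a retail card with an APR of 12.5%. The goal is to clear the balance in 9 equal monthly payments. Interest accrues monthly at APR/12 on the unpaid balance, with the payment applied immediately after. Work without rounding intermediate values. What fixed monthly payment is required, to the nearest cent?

Monthly rate r = 12.5%/12 = 1.04167% = 0.0104167.
Level-payment amortization: P = B₀·r / (1 − (1+r)^(−n)) = 1000.00·0.0104167 / (1 − 1.01042^(−9)).
Denominator 1 − (1+r)^(−9) = 0.0890480099.
P = 10.4167 / 0.0890480099 ≈ 116.98.

$116.98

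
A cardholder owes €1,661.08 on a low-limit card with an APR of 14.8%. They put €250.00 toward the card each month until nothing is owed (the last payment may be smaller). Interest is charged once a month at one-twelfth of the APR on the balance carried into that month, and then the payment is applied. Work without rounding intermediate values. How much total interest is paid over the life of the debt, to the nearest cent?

Monthly rate r = 14.8%/12 = 1.23333% = 0.0123333.
Payoff takes n = ⌈−ln(1 − rB₀/P)/ln(1+r)⌉ = ⌈6.975⌉ = 7 payments; the last is €243.81.
Total paid = 6·€250.00 + €243.81 = €1,743.81.
Total interest = total paid − principal = €1,743.81 − €1,661.08 = €82.73.

€82.73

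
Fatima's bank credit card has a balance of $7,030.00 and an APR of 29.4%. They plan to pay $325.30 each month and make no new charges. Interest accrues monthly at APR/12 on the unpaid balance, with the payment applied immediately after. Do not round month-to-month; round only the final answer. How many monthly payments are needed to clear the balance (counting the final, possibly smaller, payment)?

32 months

Monthly rate r = 29.4%/12 = 2.45% = 0.0245.
Recurrence: B ← B·(1+r) − $325.30.
Month 1: interest $172.23; balance after payment $6,876.93.
Month 2: interest $168.48; balance after payment $6,720.12.
Closed form: n = −ln(1 − rB₀/P)/ln(1+r) = −ln(0.47053)/ln(1.0245) ≈ 31.146, so the balance reaches zero during payment 32.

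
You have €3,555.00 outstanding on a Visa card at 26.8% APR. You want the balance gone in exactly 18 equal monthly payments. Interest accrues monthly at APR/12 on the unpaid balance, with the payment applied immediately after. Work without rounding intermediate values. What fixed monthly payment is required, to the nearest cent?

Monthly rate r = 26.8%/12 = 2.23333% = 0.0223333.
Level-payment amortization: P = B₀·r / (1 − (1+r)^(−n)) = 3555.00·0.0223333 / (1 − 1.02233^(−18)).
Denominator 1 − (1+r)^(−18) = 0.328053622.
P = 79.395 / 0.328053622 ≈ 242.02.

€242.02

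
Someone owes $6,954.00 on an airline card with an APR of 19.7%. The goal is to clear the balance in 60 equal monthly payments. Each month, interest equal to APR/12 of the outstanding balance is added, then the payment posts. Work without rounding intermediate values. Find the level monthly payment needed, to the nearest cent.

Monthly rate r = 19.7%/12 = 1.64167% = 0.0164167.
Level-payment amortization: P = B₀·r / (1 − (1+r)^(−n)) = 6954.00·0.0164167 / (1 − 1.01642^(−60)).
Denominator 1 − (1+r)^(−60) = 0.623562107.
P = 114.162 / 0.623562107 ≈ 183.08.

$183.08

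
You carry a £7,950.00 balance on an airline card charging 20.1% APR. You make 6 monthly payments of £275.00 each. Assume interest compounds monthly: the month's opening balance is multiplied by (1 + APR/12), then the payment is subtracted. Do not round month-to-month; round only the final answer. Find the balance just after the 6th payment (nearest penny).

£7,062.53

Monthly rate r = 20.1%/12 = 1.675% = 0.01675.
Each month: B ← B·(1+r) − £275.00.
Month 1: interest £133.16; balance after payment £7,808.16.
Month 2: interest £130.79; balance after payment £7,663.95.
Month 3: interest £128.37; balance after payment £7,517.32.
Month 4: interest £125.92; balance after payment £7,368.24.
Month 5: interest £123.42; balance after payment £7,216.65.
Month 6: interest £120.88; balance after payment £7,062.53.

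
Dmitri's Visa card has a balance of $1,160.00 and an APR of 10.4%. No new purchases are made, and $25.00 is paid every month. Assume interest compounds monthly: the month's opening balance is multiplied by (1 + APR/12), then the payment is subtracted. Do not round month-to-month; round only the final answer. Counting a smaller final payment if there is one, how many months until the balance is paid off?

Monthly rate r = 10.4%/12 = 0.866667% = 0.00866667.
Recurrence: B ← B·(1+r) − $25.00.
Month 1: interest $10.05; balance after payment $1,145.05.
Month 2: interest $9.92; balance after payment $1,129.98.
Closed form: n = −ln(1 − rB₀/P)/ln(1+r) = −ln(0.59787)/ln(1.00867) ≈ 59.609, so the balance reaches zero during payment 60.

60 payments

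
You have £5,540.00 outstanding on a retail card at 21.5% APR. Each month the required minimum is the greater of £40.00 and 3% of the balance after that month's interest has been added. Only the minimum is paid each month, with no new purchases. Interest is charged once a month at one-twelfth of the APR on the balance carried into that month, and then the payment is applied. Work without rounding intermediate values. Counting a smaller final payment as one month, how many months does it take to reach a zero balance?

164 months

Monthly rate r = 21.5%/12 = 1.79167% = 0.0179167.
While 3% of the post-interest balance exceeds £40.00, each month B ← (B·(1+r))·(1 − 0.03), i.e. B shrinks by the factor (1+r)·0.97 = 0.98738.
This holds for months 1–114. Entering month 115 the balance is £1,302.21; 3% of the post-interest balance is now below £40.00, so the flat £40.00 minimum applies from here.
From month 115 a fixed £40.00 at rate r clears £1,302.21 in 50 more payments. Total: 114 + 50 = 164 months.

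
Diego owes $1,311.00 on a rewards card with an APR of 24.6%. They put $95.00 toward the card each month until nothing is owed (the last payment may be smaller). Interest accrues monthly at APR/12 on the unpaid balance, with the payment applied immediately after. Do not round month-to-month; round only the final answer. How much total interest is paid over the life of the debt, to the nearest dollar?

$246

Monthly rate r = 24.6%/12 = 2.05% = 0.0205.
Payoff takes n = ⌈−ln(1 − rB₀/P)/ln(1+r)⌉ = ⌈16.387⌉ = 17 payments; the last is $37.01.
Total paid = 16·$95.00 + $37.01 = $1,557.01.
Total interest = total paid − principal = $1,557.01 − $1,311.00 = $246.01.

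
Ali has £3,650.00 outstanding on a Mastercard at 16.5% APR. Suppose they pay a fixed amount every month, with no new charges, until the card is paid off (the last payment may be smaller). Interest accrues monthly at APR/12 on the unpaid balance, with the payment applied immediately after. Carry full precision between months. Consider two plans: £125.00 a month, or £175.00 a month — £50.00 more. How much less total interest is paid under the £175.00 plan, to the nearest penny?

Monthly rate r = 16.5%/12 = 1.375% = 0.01375.
At £125.00/mo: n = ⌈−ln(1 − rB₀/P)/ln(1+r)⌉ = 38 payments (last £73.84); total interest = total paid − £3,650.00 = £1,048.84.
At £175.00/mo: 25 payments (last £131.21); total interest £681.21.
Interest saved = £1,048.84 − £681.21 = £367.63.

£367.63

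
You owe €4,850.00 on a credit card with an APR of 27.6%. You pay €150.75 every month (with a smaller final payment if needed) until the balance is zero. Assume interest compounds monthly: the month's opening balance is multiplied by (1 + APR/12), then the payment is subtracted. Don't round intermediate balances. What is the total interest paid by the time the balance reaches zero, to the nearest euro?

Monthly rate r = 27.6%/12 = 2.3% = 0.023.
Payoff takes n = ⌈−ln(1 − rB₀/P)/ln(1+r)⌉ = ⌈59.234⌉ = 60 payments; the last is €35.55.
Total paid = 59·€150.75 + €35.55 = €8,929.80.
Total interest = total paid − principal = €8,929.80 − €4,850.00 = €4,079.80.

€4,080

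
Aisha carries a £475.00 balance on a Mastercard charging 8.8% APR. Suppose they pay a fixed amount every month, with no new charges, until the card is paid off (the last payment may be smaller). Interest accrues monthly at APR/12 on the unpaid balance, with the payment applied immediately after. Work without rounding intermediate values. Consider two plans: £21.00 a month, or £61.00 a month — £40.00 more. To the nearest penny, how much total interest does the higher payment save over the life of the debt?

£30.39

Monthly rate r = 8.8%/12 = 0.733333% = 0.00733333.
At £21.00/mo: n = ⌈−ln(1 − rB₀/P)/ln(1+r)⌉ = 25 payments (last £17.29); total interest = total paid − £475.00 = £46.29.
At £61.00/mo: 9 payments (last £2.90); total interest £15.90.
Interest saved = £46.29 − £15.90 = £30.39.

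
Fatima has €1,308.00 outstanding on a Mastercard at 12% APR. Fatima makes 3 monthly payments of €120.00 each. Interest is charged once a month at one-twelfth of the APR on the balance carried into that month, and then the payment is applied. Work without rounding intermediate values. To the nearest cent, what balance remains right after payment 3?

€984.02

Monthly rate r = 12%/12 = 1% = 0.01.
Each month: B ← B·(1+r) − €120.00.
Month 1: interest €13.08; balance after payment €1,201.08.
Month 2: interest €12.01; balance after payment €1,093.09.
Month 3: interest €10.93; balance after payment €984.02.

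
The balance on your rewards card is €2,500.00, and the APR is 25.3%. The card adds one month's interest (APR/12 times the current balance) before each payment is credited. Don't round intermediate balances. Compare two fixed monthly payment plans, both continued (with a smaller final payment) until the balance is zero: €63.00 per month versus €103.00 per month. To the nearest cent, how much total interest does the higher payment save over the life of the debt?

€1,931.57

Monthly rate r = 25.3%/12 = 2.10833% = 0.0210833.
At €63.00/mo: n = ⌈−ln(1 − rB₀/P)/ln(1+r)⌉ = 87 payments (last €52.88); total interest = total paid − €2,500.00 = €2,970.88.
At €103.00/mo: 35 payments (last €37.31); total interest €1,039.31.
Interest saved = €2,970.88 − €1,039.31 = €1,931.57.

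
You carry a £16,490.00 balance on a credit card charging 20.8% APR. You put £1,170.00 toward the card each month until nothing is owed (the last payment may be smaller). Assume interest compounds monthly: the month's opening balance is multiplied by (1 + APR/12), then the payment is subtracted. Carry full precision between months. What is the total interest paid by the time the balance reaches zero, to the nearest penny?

Monthly rate r = 20.8%/12 = 1.73333% = 0.0173333.
Payoff takes n = ⌈−ln(1 − rB₀/P)/ln(1+r)⌉ = ⌈16.300⌉ = 17 payments; the last is £352.65.
Total paid = 16·£1,170.00 + £352.65 = £19,072.65.
Total interest = total paid − principal = £19,072.65 − £16,490.00 = £2,582.65.

£2,582.65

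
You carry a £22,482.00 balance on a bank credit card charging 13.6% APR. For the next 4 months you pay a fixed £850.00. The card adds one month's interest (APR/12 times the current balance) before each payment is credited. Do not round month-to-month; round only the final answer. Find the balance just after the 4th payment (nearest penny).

£20,060.40

Monthly rate r = 13.6%/12 = 1.13333% = 0.0113333.
Each month: B ← B·(1+r) − £850.00.
Month 1: interest £254.80; balance after payment £21,886.80.
Month 2: interest £248.05; balance after payment £21,284.85.
Month 3: interest £241.23; balance after payment £20,676.07.
Month 4: interest £234.33; balance after payment £20,060.40.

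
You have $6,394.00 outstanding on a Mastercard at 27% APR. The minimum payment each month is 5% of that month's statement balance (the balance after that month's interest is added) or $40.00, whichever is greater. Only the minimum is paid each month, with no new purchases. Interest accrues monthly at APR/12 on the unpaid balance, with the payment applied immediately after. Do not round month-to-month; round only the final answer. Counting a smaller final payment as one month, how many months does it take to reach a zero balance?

Monthly rate r = 27%/12 = 2.25% = 0.0225.
While 5% of the post-interest balance exceeds $40.00, each month B ← (B·(1+r))·(1 − 0.05), i.e. B shrinks by the factor (1+r)·0.95 = 0.97137.
This holds for months 1–73. Entering month 74 the balance is $767.39; 5% of the post-interest balance is now below $40.00, so the flat $40.00 minimum applies from here.
From month 74 a fixed $40.00 at rate r clears $767.39 in 26 more payments. Total: 73 + 26 = 99 months.

99 months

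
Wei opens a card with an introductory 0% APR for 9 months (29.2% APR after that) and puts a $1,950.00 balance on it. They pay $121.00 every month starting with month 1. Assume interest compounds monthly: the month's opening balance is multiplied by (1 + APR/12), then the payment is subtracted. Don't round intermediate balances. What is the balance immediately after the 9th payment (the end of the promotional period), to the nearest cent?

Promo months 1–9 at r₀ = 0%/12 = 0; months 10+ at r₁ = 29.2%/12 = 0.0243333.
After month 9 (no interest yet): B = $1,950.00 − 9·$121.00 = $861.00.

$861.00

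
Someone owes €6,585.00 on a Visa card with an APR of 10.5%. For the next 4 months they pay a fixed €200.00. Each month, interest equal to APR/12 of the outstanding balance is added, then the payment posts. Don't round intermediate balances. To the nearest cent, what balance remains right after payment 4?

Monthly rate r = 10.5%/12 = 0.875% = 0.00875.
Each month: B ← B·(1+r) − €200.00.
Month 1: interest €57.62; balance after payment €6,442.62.
Month 2: interest €56.37; balance after payment €6,298.99.
Month 3: interest €55.12; balance after payment €6,154.11.
Month 4: interest €53.85; balance after payment €6,007.96.

€6,007.96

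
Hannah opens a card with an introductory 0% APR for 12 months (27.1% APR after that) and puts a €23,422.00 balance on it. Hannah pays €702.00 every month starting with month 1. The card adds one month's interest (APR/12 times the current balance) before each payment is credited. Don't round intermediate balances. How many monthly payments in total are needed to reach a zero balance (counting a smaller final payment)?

42 months

Promo months 1–12 at r₀ = 0%/12 = 0; months 13+ at r₁ = 27.1%/12 = 0.0225833.
After month 12 (no interest yet): B = €23,422.00 − 12·€702.00 = €14,998.00.
Then at r₁ with €702.00/mo: n₂ = −ln(1 − r₁·B/P)/ln(1+r₁) ≈ 29.50 → 30 more payments.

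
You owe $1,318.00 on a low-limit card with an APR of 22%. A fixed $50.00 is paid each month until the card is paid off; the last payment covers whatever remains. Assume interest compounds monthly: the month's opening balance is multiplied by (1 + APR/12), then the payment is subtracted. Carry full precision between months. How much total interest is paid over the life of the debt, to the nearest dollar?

Monthly rate r = 22%/12 = 1.83333% = 0.0183333.
Payoff takes n = ⌈−ln(1 − rB₀/P)/ln(1+r)⌉ = ⌈36.342⌉ = 37 payments; the last is $17.18.
Total paid = 36·$50.00 + $17.18 = $1,817.18.
Total interest = total paid − principal = $1,817.18 − $1,318.00 = $499.18.

$499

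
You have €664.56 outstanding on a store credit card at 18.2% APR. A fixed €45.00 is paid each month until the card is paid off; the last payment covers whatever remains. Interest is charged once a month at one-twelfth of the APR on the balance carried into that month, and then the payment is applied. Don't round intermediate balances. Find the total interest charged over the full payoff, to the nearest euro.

€94

Monthly rate r = 18.2%/12 = 1.51667% = 0.0151667.
Payoff takes n = ⌈−ln(1 − rB₀/P)/ln(1+r)⌉ = ⌈16.846⌉ = 17 payments; the last is €38.11.
Total paid = 16·€45.00 + €38.11 = €758.11.
Total interest = total paid − principal = €758.11 − €664.56 = €93.55.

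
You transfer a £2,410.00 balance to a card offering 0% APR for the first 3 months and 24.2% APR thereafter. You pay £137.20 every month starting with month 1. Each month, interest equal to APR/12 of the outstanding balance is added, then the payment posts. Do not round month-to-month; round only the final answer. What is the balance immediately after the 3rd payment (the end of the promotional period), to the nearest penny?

£1,998.40

Promo months 1–3 at r₀ = 0%/12 = 0; months 4+ at r₁ = 24.2%/12 = 0.0201667.
After month 3 (no interest yet): B = £2,410.00 − 3·£137.20 = £1,998.40.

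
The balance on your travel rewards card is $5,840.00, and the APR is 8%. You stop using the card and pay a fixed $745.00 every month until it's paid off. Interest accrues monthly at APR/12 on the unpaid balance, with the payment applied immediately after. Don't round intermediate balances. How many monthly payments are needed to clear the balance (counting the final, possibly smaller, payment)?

Monthly rate r = 8%/12 = 0.666667% = 0.00666667.
Recurrence: B ← B·(1+r) − $745.00.
Month 1: interest $38.93; balance after payment $5,133.93.
Month 2: interest $34.23; balance after payment $4,423.16.
Closed form: n = −ln(1 − rB₀/P)/ln(1+r) = −ln(0.94774)/ln(1.00667) ≈ 8.078, so the balance reaches zero during payment 9.

9 months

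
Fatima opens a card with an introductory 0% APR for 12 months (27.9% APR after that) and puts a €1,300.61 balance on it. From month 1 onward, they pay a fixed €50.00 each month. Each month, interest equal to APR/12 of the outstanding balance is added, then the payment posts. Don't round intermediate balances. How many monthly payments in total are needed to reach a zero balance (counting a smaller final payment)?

30 payments

Promo months 1–12 at r₀ = 0%/12 = 0; months 13+ at r₁ = 27.9%/12 = 0.02325.
After month 12 (no interest yet): B = €1,300.61 − 12·€50.00 = €700.61.
Then at r₁ with €50.00/mo: n₂ = −ln(1 − r₁·B/P)/ln(1+r₁) ≈ 17.15 → 18 more payments.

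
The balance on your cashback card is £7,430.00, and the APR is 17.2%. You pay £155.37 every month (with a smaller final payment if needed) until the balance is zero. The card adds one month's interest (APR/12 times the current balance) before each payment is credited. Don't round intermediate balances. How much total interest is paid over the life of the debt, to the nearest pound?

Monthly rate r = 17.2%/12 = 1.43333% = 0.0143333.
Payoff takes n = ⌈−ln(1 − rB₀/P)/ln(1+r)⌉ = ⌈81.268⌉ = 82 payments; the last is £41.91.
Total paid = 81·£155.37 + £41.91 = £12,626.88.
Total interest = total paid − principal = £12,626.88 − £7,430.00 = £5,196.88.

£5,197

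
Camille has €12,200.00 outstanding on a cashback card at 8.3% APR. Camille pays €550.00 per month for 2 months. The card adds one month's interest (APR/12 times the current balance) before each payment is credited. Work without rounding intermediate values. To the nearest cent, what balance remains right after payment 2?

Monthly rate r = 8.3%/12 = 0.691667% = 0.00691667.
Each month: B ← B·(1+r) − €550.00.
Month 1: interest €84.38; balance after payment €11,734.38.
Month 2: interest €81.16; balance after payment €11,265.55.

€11,265.55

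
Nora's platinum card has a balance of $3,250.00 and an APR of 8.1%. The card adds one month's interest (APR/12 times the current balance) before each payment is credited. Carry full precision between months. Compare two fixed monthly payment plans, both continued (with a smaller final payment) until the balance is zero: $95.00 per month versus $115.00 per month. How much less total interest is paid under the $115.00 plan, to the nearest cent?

Monthly rate r = 8.1%/12 = 0.675% = 0.00675.
At $95.00/mo: n = ⌈−ln(1 − rB₀/P)/ln(1+r)⌉ = 40 payments (last $2.78); total interest = total paid − $3,250.00 = $457.78.
At $115.00/mo: 32 payments (last $53.33); total interest $368.33.
Interest saved = $457.78 − $368.33 = $89.45.

$89.45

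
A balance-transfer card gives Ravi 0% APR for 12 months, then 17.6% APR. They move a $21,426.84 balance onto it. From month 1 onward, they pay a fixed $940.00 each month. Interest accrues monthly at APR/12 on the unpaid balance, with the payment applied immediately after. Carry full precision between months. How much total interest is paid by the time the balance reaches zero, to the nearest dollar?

Promo months 1–12 at r₀ = 0%/12 = 0; months 13+ at r₁ = 17.6%/12 = 0.0146667.
After month 12 (no interest yet): B = $21,426.84 − 12·$940.00 = $10,146.84.
Then at r₁ with $940.00/mo: n₂ = −ln(1 − r₁·B/P)/ln(1+r₁) ≈ 11.84 → 12 more payments.
Total paid = 23·$940.00 + $788.11 = $22,408.11; interest = $22,408.11 − $21,426.84 = $981.27.

$981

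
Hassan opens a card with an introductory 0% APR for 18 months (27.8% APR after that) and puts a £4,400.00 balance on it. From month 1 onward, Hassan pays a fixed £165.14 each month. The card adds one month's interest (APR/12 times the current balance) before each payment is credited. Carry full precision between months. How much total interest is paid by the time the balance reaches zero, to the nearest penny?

Promo months 1–18 at r₀ = 0%/12 = 0; months 19+ at r₁ = 27.8%/12 = 0.0231667.
After month 18 (no interest yet): B = £4,400.00 − 18·£165.14 = £1,427.48.
Then at r₁ with £165.14/mo: n₂ = −ln(1 − r₁·B/P)/ln(1+r₁) ≈ 9.76 → 10 more payments.
Total paid = 27·£165.14 + £125.38 = £4,584.16; interest = £4,584.16 − £4,400.00 = £184.16.

£184.16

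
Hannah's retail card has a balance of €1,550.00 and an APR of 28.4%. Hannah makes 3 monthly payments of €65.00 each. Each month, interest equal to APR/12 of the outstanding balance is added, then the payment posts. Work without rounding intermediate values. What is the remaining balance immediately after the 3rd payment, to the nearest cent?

Monthly rate r = 28.4%/12 = 2.36667% = 0.0236667.
Each month: B ← B·(1+r) − €65.00.
Month 1: interest €36.68; balance after payment €1,521.68.
Month 2: interest €36.01; balance after payment €1,492.70.
Month 3: interest €35.33; balance after payment €1,463.02.

€1,463.02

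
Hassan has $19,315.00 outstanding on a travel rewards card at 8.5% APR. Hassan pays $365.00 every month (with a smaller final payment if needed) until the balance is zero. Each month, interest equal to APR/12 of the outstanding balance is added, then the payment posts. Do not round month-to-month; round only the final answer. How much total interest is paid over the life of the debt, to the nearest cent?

$4,976.31

Monthly rate r = 8.5%/12 = 0.708333% = 0.00708333.
Payoff takes n = ⌈−ln(1 − rB₀/P)/ln(1+r)⌉ = ⌈66.551⌉ = 67 payments; the last is $201.31.
Total paid = 66·$365.00 + $201.31 = $24,291.31.
Total interest = total paid − principal = $24,291.31 − $19,315.00 = $4,976.31.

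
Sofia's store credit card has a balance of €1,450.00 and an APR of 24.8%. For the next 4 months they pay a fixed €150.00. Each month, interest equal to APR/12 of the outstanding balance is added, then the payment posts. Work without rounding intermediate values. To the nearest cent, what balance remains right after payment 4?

Monthly rate r = 24.8%/12 = 2.06667% = 0.0206667.
Each month: B ← B·(1+r) − €150.00.
Month 1: interest €29.97; balance after payment €1,329.97.
Month 2: interest €27.49; balance after payment €1,207.45.
Month 3: interest €24.95; balance after payment €1,082.41.
Month 4: interest €22.37; balance after payment €954.78.

€954.78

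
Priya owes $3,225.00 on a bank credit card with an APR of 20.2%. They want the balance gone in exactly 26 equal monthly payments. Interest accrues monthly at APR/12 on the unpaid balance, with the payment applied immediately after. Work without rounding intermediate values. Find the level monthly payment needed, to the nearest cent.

Monthly rate r = 20.2%/12 = 1.68333% = 0.0168333.
Level-payment amortization: P = B₀·r / (1 − (1+r)^(−n)) = 3225.00·0.0168333 / (1 − 1.01683^(−26)).
Denominator 1 − (1+r)^(−26) = 0.352103162.
P = 54.2875 / 0.352103162 ≈ 154.18.

$154.18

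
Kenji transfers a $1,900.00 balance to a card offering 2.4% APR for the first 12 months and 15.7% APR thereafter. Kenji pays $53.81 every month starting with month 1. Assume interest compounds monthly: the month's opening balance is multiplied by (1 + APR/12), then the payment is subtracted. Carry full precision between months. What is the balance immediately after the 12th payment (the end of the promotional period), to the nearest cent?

Promo months 1–12 at r₀ = 2.4%/12 = 0.002; months 13+ at r₁ = 15.7%/12 = 0.0130833.
After month 12: iterate B ← B·(1+r₀) − $53.81 for 12 months → $1,293.23.

$1,293.23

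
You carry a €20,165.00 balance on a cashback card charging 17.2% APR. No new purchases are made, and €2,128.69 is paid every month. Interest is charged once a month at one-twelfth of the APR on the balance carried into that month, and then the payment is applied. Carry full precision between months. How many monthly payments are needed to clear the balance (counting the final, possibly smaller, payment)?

Monthly rate r = 17.2%/12 = 1.43333% = 0.0143333.
Recurrence: B ← B·(1+r) − €2,128.69.
Month 1: interest €289.03; balance after payment €18,325.34.
Month 2: interest €262.66; balance after payment €16,459.31.
Closed form: n = −ln(1 − rB₀/P)/ln(1+r) = −ln(0.86422)/ln(1.01433) ≈ 10.254, so the balance reaches zero during payment 11.

11 payments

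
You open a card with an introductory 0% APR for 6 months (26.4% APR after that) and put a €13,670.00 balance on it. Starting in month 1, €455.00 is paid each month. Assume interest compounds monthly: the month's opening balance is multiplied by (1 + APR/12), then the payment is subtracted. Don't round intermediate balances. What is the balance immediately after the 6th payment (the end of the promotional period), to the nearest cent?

Promo months 1–6 at r₀ = 0%/12 = 0; months 7+ at r₁ = 26.4%/12 = 0.022.
After month 6 (no interest yet): B = €13,670.00 − 6·€455.00 = €10,940.00.

€10,940.00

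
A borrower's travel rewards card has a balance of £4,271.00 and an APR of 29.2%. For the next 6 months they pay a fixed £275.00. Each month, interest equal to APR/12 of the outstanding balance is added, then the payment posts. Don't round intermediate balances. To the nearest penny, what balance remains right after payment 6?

£3,180.06

Monthly rate r = 29.2%/12 = 2.43333% = 0.0243333.
Each month: B ← B·(1+r) − £275.00.
Month 1: interest £103.93; balance after payment £4,099.93.
Month 2: interest £99.76; balance after payment £3,924.69.
Month 3: interest £95.50; balance after payment £3,745.19.
Month 4: interest £91.13; balance after payment £3,561.33.
Month 5: interest £86.66; balance after payment £3,372.99.
Month 6: interest £82.08; balance after payment £3,180.06.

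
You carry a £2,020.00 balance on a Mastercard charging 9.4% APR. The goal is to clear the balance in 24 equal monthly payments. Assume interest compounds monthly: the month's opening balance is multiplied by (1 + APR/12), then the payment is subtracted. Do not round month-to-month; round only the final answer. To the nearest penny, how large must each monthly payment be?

£92.65

Monthly rate r = 9.4%/12 = 0.783333% = 0.00783333.
Level-payment amortization: P = B₀·r / (1 − (1+r)^(−n)) = 2020.00·0.00783333 / (1 − 1.00783^(−24)).
Denominator 1 − (1+r)^(−24) = 0.170778101.
P = 15.8233 / 0.170778101 ≈ 92.65.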